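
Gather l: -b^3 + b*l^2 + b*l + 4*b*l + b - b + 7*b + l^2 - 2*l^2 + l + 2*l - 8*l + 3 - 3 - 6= -b^3 + 7*b + l^2*(b - 1) + l*(5*b - 5) - 6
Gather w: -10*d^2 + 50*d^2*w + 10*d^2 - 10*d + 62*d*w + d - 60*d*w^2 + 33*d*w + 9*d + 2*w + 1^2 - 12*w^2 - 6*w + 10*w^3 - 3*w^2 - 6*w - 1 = 10*w^3 + w^2*(-60*d - 15) + w*(50*d^2 + 95*d - 10)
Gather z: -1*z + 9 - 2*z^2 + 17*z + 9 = -2*z^2 + 16*z + 18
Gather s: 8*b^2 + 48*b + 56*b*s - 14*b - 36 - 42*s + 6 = 8*b^2 + 34*b + s*(56*b - 42) - 30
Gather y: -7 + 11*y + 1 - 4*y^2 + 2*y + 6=-4*y^2 + 13*y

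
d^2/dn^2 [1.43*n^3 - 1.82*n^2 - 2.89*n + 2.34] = 8.58*n - 3.64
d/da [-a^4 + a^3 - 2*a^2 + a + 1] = -4*a^3 + 3*a^2 - 4*a + 1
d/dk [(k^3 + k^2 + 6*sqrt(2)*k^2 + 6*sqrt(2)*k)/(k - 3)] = 2*(k^3 - 4*k^2 + 3*sqrt(2)*k^2 - 18*sqrt(2)*k - 3*k - 9*sqrt(2))/(k^2 - 6*k + 9)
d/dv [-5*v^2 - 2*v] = -10*v - 2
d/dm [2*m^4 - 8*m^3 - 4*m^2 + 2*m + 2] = 8*m^3 - 24*m^2 - 8*m + 2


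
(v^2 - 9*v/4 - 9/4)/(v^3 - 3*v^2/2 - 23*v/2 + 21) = (4*v + 3)/(2*(2*v^2 + 3*v - 14))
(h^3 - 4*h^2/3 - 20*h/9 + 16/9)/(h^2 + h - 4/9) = (3*h^2 - 8*h + 4)/(3*h - 1)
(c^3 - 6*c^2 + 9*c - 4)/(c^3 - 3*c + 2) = (c - 4)/(c + 2)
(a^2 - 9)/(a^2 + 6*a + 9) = (a - 3)/(a + 3)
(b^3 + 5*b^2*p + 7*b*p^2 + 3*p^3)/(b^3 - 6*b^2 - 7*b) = (b^3 + 5*b^2*p + 7*b*p^2 + 3*p^3)/(b*(b^2 - 6*b - 7))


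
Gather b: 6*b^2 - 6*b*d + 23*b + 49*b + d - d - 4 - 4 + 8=6*b^2 + b*(72 - 6*d)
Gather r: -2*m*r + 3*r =r*(3 - 2*m)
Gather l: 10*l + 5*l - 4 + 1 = 15*l - 3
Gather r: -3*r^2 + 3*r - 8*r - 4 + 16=-3*r^2 - 5*r + 12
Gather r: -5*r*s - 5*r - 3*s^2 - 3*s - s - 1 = r*(-5*s - 5) - 3*s^2 - 4*s - 1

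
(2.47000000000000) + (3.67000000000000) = 6.14000000000000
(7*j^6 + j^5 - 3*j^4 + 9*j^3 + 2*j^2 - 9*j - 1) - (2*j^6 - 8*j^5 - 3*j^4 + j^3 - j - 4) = 5*j^6 + 9*j^5 + 8*j^3 + 2*j^2 - 8*j + 3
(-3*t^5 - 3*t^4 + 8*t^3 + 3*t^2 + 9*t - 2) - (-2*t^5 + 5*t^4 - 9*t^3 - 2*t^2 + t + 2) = -t^5 - 8*t^4 + 17*t^3 + 5*t^2 + 8*t - 4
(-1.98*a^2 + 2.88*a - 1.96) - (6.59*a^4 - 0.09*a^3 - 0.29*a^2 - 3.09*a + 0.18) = -6.59*a^4 + 0.09*a^3 - 1.69*a^2 + 5.97*a - 2.14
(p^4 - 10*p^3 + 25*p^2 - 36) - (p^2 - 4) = p^4 - 10*p^3 + 24*p^2 - 32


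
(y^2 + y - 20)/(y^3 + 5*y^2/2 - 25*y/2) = 2*(y - 4)/(y*(2*y - 5))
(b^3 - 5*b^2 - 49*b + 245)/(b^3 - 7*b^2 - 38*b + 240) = (b^2 - 49)/(b^2 - 2*b - 48)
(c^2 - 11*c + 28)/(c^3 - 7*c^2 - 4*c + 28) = (c - 4)/(c^2 - 4)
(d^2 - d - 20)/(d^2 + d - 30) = (d + 4)/(d + 6)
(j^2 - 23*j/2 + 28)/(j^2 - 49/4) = 2*(j - 8)/(2*j + 7)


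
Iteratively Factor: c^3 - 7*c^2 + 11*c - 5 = (c - 1)*(c^2 - 6*c + 5) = (c - 1)^2*(c - 5)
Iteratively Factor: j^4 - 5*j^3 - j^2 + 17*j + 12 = (j - 3)*(j^3 - 2*j^2 - 7*j - 4) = (j - 4)*(j - 3)*(j^2 + 2*j + 1) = (j - 4)*(j - 3)*(j + 1)*(j + 1)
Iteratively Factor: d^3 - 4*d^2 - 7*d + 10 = (d - 5)*(d^2 + d - 2) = (d - 5)*(d + 2)*(d - 1)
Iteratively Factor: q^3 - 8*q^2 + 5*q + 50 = (q - 5)*(q^2 - 3*q - 10) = (q - 5)^2*(q + 2)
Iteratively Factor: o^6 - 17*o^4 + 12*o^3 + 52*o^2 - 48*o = (o - 3)*(o^5 + 3*o^4 - 8*o^3 - 12*o^2 + 16*o) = (o - 3)*(o + 4)*(o^4 - o^3 - 4*o^2 + 4*o) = (o - 3)*(o + 2)*(o + 4)*(o^3 - 3*o^2 + 2*o) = (o - 3)*(o - 2)*(o + 2)*(o + 4)*(o^2 - o) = (o - 3)*(o - 2)*(o - 1)*(o + 2)*(o + 4)*(o)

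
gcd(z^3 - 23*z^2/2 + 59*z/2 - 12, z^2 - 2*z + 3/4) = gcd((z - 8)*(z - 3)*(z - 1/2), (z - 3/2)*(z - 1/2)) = z - 1/2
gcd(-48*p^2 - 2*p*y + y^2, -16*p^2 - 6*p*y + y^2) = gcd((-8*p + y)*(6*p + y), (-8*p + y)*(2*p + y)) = -8*p + y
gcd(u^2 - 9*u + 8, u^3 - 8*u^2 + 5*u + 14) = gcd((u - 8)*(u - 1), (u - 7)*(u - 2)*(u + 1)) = 1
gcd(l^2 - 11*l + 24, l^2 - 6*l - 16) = l - 8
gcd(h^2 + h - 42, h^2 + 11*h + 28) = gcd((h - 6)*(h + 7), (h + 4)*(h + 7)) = h + 7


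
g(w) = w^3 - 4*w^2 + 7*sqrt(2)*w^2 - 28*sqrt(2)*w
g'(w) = 3*w^2 - 8*w + 14*sqrt(2)*w - 28*sqrt(2)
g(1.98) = -47.51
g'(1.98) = -4.47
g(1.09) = -34.86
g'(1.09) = -23.17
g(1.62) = -44.41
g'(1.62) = -12.61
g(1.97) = -47.47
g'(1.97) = -4.71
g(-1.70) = 79.45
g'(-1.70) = -50.99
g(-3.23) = 155.75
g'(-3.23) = -46.41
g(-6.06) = 234.07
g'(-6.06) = -0.93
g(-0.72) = 31.20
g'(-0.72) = -46.54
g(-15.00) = -1453.64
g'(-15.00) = 458.42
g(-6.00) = 233.97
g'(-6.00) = -2.39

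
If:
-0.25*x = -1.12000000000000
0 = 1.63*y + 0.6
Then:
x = 4.48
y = -0.37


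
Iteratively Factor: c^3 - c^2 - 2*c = (c - 2)*(c^2 + c) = c*(c - 2)*(c + 1)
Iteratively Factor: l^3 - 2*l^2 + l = (l - 1)*(l^2 - l) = (l - 1)^2*(l)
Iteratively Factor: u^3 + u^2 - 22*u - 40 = (u - 5)*(u^2 + 6*u + 8) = (u - 5)*(u + 4)*(u + 2)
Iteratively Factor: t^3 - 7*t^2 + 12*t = (t - 4)*(t^2 - 3*t) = t*(t - 4)*(t - 3)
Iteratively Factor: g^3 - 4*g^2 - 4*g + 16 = (g - 2)*(g^2 - 2*g - 8) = (g - 2)*(g + 2)*(g - 4)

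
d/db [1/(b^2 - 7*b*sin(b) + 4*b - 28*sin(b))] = (7*b*cos(b) - 2*b + 7*sin(b) + 28*cos(b) - 4)/((b + 4)^2*(b - 7*sin(b))^2)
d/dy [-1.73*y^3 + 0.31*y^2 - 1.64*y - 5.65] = -5.19*y^2 + 0.62*y - 1.64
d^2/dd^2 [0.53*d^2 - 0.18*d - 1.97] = 1.06000000000000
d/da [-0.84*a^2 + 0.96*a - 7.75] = 0.96 - 1.68*a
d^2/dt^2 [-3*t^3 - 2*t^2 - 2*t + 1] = -18*t - 4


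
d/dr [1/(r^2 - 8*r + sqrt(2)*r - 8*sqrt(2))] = (-2*r - sqrt(2) + 8)/(r^2 - 8*r + sqrt(2)*r - 8*sqrt(2))^2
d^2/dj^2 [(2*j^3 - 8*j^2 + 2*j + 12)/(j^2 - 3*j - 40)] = 8*(19*j^3 - 51*j^2 + 2433*j - 3113)/(j^6 - 9*j^5 - 93*j^4 + 693*j^3 + 3720*j^2 - 14400*j - 64000)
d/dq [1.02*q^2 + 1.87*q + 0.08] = 2.04*q + 1.87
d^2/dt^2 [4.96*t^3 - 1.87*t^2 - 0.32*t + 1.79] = 29.76*t - 3.74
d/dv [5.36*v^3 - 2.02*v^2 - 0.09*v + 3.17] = 16.08*v^2 - 4.04*v - 0.09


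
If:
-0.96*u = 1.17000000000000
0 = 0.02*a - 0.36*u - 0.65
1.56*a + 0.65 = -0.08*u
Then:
No Solution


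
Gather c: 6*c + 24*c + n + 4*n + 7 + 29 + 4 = 30*c + 5*n + 40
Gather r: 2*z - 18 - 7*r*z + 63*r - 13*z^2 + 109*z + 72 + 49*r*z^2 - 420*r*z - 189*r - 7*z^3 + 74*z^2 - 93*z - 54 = r*(49*z^2 - 427*z - 126) - 7*z^3 + 61*z^2 + 18*z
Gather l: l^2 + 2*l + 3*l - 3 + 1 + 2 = l^2 + 5*l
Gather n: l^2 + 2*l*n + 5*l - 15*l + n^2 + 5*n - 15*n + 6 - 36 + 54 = l^2 - 10*l + n^2 + n*(2*l - 10) + 24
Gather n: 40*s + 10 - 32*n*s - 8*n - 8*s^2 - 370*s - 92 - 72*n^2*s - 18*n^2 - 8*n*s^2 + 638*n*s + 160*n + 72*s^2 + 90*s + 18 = n^2*(-72*s - 18) + n*(-8*s^2 + 606*s + 152) + 64*s^2 - 240*s - 64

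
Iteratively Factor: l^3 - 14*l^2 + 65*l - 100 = (l - 5)*(l^2 - 9*l + 20) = (l - 5)*(l - 4)*(l - 5)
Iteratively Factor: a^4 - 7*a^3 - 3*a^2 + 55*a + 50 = (a + 1)*(a^3 - 8*a^2 + 5*a + 50) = (a + 1)*(a + 2)*(a^2 - 10*a + 25) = (a - 5)*(a + 1)*(a + 2)*(a - 5)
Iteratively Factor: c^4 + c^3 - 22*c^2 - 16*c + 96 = (c - 4)*(c^3 + 5*c^2 - 2*c - 24) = (c - 4)*(c - 2)*(c^2 + 7*c + 12) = (c - 4)*(c - 2)*(c + 4)*(c + 3)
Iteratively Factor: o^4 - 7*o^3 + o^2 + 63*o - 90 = (o - 2)*(o^3 - 5*o^2 - 9*o + 45) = (o - 2)*(o + 3)*(o^2 - 8*o + 15) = (o - 3)*(o - 2)*(o + 3)*(o - 5)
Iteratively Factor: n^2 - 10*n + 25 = (n - 5)*(n - 5)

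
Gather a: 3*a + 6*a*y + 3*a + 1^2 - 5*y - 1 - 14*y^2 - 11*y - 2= a*(6*y + 6) - 14*y^2 - 16*y - 2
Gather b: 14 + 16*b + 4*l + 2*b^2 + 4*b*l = 2*b^2 + b*(4*l + 16) + 4*l + 14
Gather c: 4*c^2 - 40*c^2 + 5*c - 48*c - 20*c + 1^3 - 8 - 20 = -36*c^2 - 63*c - 27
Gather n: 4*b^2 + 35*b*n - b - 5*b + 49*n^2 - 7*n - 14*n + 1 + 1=4*b^2 - 6*b + 49*n^2 + n*(35*b - 21) + 2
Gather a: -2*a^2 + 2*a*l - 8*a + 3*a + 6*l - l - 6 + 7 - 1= -2*a^2 + a*(2*l - 5) + 5*l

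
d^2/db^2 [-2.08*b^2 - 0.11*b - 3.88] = -4.16000000000000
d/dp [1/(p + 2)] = -1/(p + 2)^2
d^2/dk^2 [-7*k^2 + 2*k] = -14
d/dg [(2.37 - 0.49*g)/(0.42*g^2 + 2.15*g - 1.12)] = (0.2058*g^2 - 1.9908*g - 4.5467)/(0.1764*g^4 + 1.806*g^3 + 3.6817*g^2 - 4.816*g + 1.2544)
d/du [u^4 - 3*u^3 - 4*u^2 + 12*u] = 4*u^3 - 9*u^2 - 8*u + 12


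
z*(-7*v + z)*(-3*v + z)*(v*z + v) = 21*v^3*z^2 + 21*v^3*z - 10*v^2*z^3 - 10*v^2*z^2 + v*z^4 + v*z^3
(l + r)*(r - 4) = l*r - 4*l + r^2 - 4*r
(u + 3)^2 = u^2 + 6*u + 9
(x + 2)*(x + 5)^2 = x^3 + 12*x^2 + 45*x + 50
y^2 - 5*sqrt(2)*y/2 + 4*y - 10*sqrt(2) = (y + 4)*(y - 5*sqrt(2)/2)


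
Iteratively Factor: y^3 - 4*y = (y - 2)*(y^2 + 2*y) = y*(y - 2)*(y + 2)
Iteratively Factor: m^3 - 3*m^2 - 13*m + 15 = (m + 3)*(m^2 - 6*m + 5) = (m - 5)*(m + 3)*(m - 1)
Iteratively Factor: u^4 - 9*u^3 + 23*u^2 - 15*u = (u)*(u^3 - 9*u^2 + 23*u - 15) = u*(u - 1)*(u^2 - 8*u + 15) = u*(u - 3)*(u - 1)*(u - 5)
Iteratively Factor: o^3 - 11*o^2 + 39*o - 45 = (o - 5)*(o^2 - 6*o + 9) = (o - 5)*(o - 3)*(o - 3)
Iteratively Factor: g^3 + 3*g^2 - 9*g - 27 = (g + 3)*(g^2 - 9) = (g + 3)^2*(g - 3)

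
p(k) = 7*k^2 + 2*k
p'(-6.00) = -82.00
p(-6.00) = 240.00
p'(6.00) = 86.00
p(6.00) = 264.00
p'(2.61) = 38.54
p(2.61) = 52.90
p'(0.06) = 2.84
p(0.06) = 0.15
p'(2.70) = 39.80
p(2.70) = 56.43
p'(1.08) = 17.12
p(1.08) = 10.32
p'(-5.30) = -72.20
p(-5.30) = 186.03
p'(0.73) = 12.22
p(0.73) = 5.19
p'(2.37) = 35.18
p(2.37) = 44.06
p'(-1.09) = -13.26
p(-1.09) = 6.14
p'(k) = 14*k + 2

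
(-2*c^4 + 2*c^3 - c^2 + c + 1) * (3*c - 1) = -6*c^5 + 8*c^4 - 5*c^3 + 4*c^2 + 2*c - 1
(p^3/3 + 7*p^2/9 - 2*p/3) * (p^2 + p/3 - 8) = p^5/3 + 8*p^4/9 - 83*p^3/27 - 58*p^2/9 + 16*p/3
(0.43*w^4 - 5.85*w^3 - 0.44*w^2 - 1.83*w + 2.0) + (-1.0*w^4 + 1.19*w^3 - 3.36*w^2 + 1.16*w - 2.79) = -0.57*w^4 - 4.66*w^3 - 3.8*w^2 - 0.67*w - 0.79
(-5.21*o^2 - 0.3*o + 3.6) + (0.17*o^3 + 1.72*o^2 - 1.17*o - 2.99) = 0.17*o^3 - 3.49*o^2 - 1.47*o + 0.61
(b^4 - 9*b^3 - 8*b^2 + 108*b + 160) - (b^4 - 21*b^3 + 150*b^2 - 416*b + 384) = 12*b^3 - 158*b^2 + 524*b - 224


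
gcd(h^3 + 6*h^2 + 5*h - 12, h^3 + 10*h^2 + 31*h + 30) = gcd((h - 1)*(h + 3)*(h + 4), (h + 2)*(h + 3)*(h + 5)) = h + 3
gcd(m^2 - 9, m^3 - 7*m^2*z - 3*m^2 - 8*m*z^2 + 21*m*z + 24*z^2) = m - 3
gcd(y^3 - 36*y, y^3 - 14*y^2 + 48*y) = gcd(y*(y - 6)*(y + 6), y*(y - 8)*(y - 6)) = y^2 - 6*y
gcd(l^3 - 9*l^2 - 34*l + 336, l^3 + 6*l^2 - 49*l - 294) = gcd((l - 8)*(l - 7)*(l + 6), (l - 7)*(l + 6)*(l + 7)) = l^2 - l - 42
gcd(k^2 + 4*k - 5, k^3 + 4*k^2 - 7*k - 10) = k + 5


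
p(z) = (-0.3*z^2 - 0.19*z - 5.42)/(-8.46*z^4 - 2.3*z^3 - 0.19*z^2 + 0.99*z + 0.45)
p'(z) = (-0.6*z - 0.19)/(-8.46*z^4 - 2.3*z^3 - 0.19*z^2 + 0.99*z + 0.45) + (-0.3*z^2 - 0.19*z - 5.42)*(33.84*z^3 + 6.9*z^2 + 0.38*z - 0.99)/(-8.46*z^4 - 2.3*z^3 - 0.19*z^2 + 0.99*z + 0.45)^2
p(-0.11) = -15.86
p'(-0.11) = 45.89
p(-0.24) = -26.28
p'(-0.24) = 147.25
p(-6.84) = 0.00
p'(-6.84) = 0.00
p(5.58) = 0.00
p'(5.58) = -0.00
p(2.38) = 0.03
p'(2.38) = -0.04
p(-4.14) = 0.00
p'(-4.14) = 0.00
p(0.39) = -11.66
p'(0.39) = -55.27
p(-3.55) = 0.01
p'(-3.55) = 0.01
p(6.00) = 0.00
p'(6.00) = -0.00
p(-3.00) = 0.01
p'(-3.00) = 0.01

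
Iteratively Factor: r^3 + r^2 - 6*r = (r + 3)*(r^2 - 2*r) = r*(r + 3)*(r - 2)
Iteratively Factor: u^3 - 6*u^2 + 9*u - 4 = (u - 1)*(u^2 - 5*u + 4) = (u - 4)*(u - 1)*(u - 1)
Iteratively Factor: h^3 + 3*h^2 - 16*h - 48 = (h + 4)*(h^2 - h - 12) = (h - 4)*(h + 4)*(h + 3)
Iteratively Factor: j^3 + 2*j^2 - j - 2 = (j + 2)*(j^2 - 1) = (j + 1)*(j + 2)*(j - 1)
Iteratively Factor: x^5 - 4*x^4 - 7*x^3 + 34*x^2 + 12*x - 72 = (x - 3)*(x^4 - x^3 - 10*x^2 + 4*x + 24) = (x - 3)*(x - 2)*(x^3 + x^2 - 8*x - 12) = (x - 3)*(x - 2)*(x + 2)*(x^2 - x - 6) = (x - 3)*(x - 2)*(x + 2)^2*(x - 3)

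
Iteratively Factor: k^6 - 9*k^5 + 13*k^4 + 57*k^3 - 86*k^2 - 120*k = (k - 3)*(k^5 - 6*k^4 - 5*k^3 + 42*k^2 + 40*k) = (k - 5)*(k - 3)*(k^4 - k^3 - 10*k^2 - 8*k) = (k - 5)*(k - 3)*(k + 2)*(k^3 - 3*k^2 - 4*k) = (k - 5)*(k - 4)*(k - 3)*(k + 2)*(k^2 + k) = (k - 5)*(k - 4)*(k - 3)*(k + 1)*(k + 2)*(k)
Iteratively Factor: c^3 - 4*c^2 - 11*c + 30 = (c - 2)*(c^2 - 2*c - 15) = (c - 5)*(c - 2)*(c + 3)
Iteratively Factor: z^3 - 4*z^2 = (z - 4)*(z^2) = z*(z - 4)*(z)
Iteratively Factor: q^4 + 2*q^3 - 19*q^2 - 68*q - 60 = (q - 5)*(q^3 + 7*q^2 + 16*q + 12) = (q - 5)*(q + 2)*(q^2 + 5*q + 6) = (q - 5)*(q + 2)*(q + 3)*(q + 2)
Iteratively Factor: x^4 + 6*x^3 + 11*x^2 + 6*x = (x + 2)*(x^3 + 4*x^2 + 3*x) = (x + 1)*(x + 2)*(x^2 + 3*x) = (x + 1)*(x + 2)*(x + 3)*(x)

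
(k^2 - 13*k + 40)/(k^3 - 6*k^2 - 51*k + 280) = 1/(k + 7)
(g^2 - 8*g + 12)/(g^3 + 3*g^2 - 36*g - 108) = (g - 2)/(g^2 + 9*g + 18)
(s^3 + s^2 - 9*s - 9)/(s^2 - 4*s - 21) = (s^2 - 2*s - 3)/(s - 7)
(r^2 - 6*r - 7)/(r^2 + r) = (r - 7)/r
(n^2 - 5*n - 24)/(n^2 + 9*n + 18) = (n - 8)/(n + 6)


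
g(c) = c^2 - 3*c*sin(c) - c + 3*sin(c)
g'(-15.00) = -65.51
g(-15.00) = 208.79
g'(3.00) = 10.52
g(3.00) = 5.15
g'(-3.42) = -21.41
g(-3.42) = 18.76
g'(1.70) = -0.30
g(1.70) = -0.89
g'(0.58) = -0.43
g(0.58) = 0.45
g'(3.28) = 12.75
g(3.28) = 8.42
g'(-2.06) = -6.79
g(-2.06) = -1.80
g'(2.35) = 4.41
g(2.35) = 0.29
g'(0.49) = -0.08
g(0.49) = 0.47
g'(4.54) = 12.86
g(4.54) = 26.53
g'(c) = -3*c*cos(c) + 2*c - 3*sin(c) + 3*cos(c) - 1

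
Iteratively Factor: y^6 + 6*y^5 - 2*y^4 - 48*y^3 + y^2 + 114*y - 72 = (y + 3)*(y^5 + 3*y^4 - 11*y^3 - 15*y^2 + 46*y - 24) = (y - 1)*(y + 3)*(y^4 + 4*y^3 - 7*y^2 - 22*y + 24) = (y - 1)*(y + 3)*(y + 4)*(y^3 - 7*y + 6) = (y - 1)^2*(y + 3)*(y + 4)*(y^2 + y - 6) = (y - 1)^2*(y + 3)^2*(y + 4)*(y - 2)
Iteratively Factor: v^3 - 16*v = (v + 4)*(v^2 - 4*v) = v*(v + 4)*(v - 4)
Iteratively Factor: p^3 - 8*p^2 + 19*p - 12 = (p - 1)*(p^2 - 7*p + 12) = (p - 3)*(p - 1)*(p - 4)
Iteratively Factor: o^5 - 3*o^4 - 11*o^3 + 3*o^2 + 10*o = (o - 5)*(o^4 + 2*o^3 - o^2 - 2*o) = (o - 5)*(o + 2)*(o^3 - o) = o*(o - 5)*(o + 2)*(o^2 - 1) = o*(o - 5)*(o + 1)*(o + 2)*(o - 1)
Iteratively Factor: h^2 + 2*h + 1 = (h + 1)*(h + 1)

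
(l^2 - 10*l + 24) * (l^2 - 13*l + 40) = l^4 - 23*l^3 + 194*l^2 - 712*l + 960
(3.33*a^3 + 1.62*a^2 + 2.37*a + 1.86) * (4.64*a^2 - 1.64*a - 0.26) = 15.4512*a^5 + 2.0556*a^4 + 7.4742*a^3 + 4.3224*a^2 - 3.6666*a - 0.4836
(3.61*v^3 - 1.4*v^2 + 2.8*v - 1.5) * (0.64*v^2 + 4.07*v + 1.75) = 2.3104*v^5 + 13.7967*v^4 + 2.4115*v^3 + 7.986*v^2 - 1.205*v - 2.625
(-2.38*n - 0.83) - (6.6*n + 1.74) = -8.98*n - 2.57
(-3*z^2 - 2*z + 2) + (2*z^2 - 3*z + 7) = -z^2 - 5*z + 9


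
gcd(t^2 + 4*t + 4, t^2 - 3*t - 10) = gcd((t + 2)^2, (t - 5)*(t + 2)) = t + 2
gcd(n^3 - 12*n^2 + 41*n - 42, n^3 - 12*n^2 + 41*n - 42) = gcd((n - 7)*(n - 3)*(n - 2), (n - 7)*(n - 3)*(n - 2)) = n^3 - 12*n^2 + 41*n - 42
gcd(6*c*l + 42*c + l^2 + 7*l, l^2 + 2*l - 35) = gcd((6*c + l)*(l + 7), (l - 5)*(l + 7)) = l + 7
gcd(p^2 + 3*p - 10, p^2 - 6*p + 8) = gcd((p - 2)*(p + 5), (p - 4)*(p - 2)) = p - 2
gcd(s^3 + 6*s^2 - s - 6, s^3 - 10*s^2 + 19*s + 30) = s + 1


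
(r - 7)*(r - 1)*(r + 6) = r^3 - 2*r^2 - 41*r + 42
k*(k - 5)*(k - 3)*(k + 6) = k^4 - 2*k^3 - 33*k^2 + 90*k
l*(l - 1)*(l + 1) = l^3 - l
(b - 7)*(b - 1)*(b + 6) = b^3 - 2*b^2 - 41*b + 42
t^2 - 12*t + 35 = (t - 7)*(t - 5)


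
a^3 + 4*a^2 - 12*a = a*(a - 2)*(a + 6)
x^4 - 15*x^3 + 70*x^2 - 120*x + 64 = (x - 8)*(x - 4)*(x - 2)*(x - 1)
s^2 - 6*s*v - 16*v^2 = (s - 8*v)*(s + 2*v)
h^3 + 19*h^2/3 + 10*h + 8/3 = (h + 1/3)*(h + 2)*(h + 4)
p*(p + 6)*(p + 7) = p^3 + 13*p^2 + 42*p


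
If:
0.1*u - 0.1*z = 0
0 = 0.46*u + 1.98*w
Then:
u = z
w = -0.232323232323232*z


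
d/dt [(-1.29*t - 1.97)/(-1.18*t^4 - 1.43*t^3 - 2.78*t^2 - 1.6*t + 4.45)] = (1.5222*t^4 + 1.8447*t^3 + 3.5862*t^2 + 2.064*t - (1.29*t + 1.97)*(4.72*t^3 + 4.29*t^2 + 5.56*t + 1.6) - 5.7405)/(1.18*t^4 + 1.43*t^3 + 2.78*t^2 + 1.6*t - 4.45)^2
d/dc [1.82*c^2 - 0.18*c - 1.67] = 3.64*c - 0.18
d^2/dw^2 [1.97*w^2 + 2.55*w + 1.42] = 3.94000000000000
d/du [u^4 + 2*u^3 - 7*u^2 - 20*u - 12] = 4*u^3 + 6*u^2 - 14*u - 20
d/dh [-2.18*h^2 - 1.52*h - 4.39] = -4.36*h - 1.52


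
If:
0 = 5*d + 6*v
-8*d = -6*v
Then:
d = 0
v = 0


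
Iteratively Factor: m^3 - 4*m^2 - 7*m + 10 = (m - 5)*(m^2 + m - 2) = (m - 5)*(m - 1)*(m + 2)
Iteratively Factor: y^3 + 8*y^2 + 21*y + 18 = (y + 3)*(y^2 + 5*y + 6) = (y + 2)*(y + 3)*(y + 3)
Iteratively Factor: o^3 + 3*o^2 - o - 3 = (o - 1)*(o^2 + 4*o + 3) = (o - 1)*(o + 1)*(o + 3)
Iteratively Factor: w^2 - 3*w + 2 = (w - 1)*(w - 2)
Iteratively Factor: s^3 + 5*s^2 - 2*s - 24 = (s - 2)*(s^2 + 7*s + 12) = (s - 2)*(s + 4)*(s + 3)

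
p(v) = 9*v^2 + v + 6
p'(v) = 18*v + 1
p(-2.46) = 58.00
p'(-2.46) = -43.28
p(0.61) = 9.96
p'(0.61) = 11.98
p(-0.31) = 6.55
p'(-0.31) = -4.58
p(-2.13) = 44.70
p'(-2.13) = -37.34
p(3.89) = 146.08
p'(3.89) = 71.02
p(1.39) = 24.78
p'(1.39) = 26.02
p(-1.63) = 28.28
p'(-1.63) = -28.34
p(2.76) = 77.32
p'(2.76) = 50.68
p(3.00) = 90.00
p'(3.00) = 55.00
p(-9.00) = 726.00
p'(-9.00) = -161.00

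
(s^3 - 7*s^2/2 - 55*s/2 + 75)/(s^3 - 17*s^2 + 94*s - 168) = (2*s^2 + 5*s - 25)/(2*(s^2 - 11*s + 28))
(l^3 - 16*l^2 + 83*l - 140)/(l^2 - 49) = (l^2 - 9*l + 20)/(l + 7)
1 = 1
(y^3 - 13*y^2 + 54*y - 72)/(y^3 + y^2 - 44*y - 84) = (y^3 - 13*y^2 + 54*y - 72)/(y^3 + y^2 - 44*y - 84)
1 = 1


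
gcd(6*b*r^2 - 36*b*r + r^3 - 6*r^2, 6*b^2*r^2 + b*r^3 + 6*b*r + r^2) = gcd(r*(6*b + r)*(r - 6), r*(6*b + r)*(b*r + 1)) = 6*b*r + r^2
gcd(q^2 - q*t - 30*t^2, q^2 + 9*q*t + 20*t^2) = q + 5*t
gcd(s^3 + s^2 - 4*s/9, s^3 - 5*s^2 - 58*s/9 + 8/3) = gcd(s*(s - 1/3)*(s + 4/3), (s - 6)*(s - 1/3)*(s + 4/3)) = s^2 + s - 4/9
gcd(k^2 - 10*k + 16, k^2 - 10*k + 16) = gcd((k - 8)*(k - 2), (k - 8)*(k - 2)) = k^2 - 10*k + 16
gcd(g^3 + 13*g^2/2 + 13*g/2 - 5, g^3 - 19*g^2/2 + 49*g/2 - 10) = g - 1/2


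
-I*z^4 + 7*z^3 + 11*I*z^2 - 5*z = z*(z + I)*(z + 5*I)*(-I*z + 1)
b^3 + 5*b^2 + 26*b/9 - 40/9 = (b - 2/3)*(b + 5/3)*(b + 4)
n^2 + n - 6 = (n - 2)*(n + 3)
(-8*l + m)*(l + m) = -8*l^2 - 7*l*m + m^2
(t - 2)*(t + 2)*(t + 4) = t^3 + 4*t^2 - 4*t - 16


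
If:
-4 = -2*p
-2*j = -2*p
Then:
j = 2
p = 2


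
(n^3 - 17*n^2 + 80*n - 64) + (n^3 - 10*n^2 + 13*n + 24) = 2*n^3 - 27*n^2 + 93*n - 40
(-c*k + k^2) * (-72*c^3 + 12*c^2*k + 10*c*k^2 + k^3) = 72*c^4*k - 84*c^3*k^2 + 2*c^2*k^3 + 9*c*k^4 + k^5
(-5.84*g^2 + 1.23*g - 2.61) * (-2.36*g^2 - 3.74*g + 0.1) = 13.7824*g^4 + 18.9388*g^3 + 0.9754*g^2 + 9.8844*g - 0.261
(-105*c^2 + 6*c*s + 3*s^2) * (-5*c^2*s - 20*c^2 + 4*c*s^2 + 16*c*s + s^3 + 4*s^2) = 525*c^4*s + 2100*c^4 - 450*c^3*s^2 - 1800*c^3*s - 96*c^2*s^3 - 384*c^2*s^2 + 18*c*s^4 + 72*c*s^3 + 3*s^5 + 12*s^4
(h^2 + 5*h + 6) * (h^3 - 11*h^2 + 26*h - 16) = h^5 - 6*h^4 - 23*h^3 + 48*h^2 + 76*h - 96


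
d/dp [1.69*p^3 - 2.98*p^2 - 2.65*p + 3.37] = 5.07*p^2 - 5.96*p - 2.65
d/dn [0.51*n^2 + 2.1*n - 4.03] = 1.02*n + 2.1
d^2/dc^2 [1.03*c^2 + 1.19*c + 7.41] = 2.06000000000000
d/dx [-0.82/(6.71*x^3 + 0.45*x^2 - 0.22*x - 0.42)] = (16.5066*x^2 + 0.738*x - 0.1804)/(6.71*x^3 + 0.45*x^2 - 0.22*x - 0.42)^2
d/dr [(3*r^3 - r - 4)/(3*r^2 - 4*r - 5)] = (9*r^4 - 24*r^3 - 42*r^2 + 24*r - 11)/(9*r^4 - 24*r^3 - 14*r^2 + 40*r + 25)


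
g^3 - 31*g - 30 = (g - 6)*(g + 1)*(g + 5)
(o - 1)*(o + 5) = o^2 + 4*o - 5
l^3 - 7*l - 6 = (l - 3)*(l + 1)*(l + 2)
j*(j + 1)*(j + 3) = j^3 + 4*j^2 + 3*j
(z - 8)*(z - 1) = z^2 - 9*z + 8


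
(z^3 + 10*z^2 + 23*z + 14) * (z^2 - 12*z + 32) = z^5 - 2*z^4 - 65*z^3 + 58*z^2 + 568*z + 448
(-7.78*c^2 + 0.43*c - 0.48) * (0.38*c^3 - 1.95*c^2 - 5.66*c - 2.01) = -2.9564*c^5 + 15.3344*c^4 + 43.0139*c^3 + 14.14*c^2 + 1.8525*c + 0.9648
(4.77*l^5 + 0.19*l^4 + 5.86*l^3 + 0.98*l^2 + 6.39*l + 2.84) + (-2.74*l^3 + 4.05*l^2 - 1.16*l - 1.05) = 4.77*l^5 + 0.19*l^4 + 3.12*l^3 + 5.03*l^2 + 5.23*l + 1.79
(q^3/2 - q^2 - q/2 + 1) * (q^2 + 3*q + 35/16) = q^5/2 + q^4/2 - 77*q^3/32 - 43*q^2/16 + 61*q/32 + 35/16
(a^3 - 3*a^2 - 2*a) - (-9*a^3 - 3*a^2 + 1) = 10*a^3 - 2*a - 1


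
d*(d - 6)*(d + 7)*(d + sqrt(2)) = d^4 + d^3 + sqrt(2)*d^3 - 42*d^2 + sqrt(2)*d^2 - 42*sqrt(2)*d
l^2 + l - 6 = (l - 2)*(l + 3)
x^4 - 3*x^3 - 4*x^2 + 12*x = x*(x - 3)*(x - 2)*(x + 2)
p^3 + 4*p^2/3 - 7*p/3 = p*(p - 1)*(p + 7/3)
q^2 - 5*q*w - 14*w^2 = (q - 7*w)*(q + 2*w)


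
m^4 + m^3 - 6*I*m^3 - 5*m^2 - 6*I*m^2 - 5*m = m*(m + 1)*(m - 5*I)*(m - I)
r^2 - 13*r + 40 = (r - 8)*(r - 5)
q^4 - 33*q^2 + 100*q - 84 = (q - 3)*(q - 2)^2*(q + 7)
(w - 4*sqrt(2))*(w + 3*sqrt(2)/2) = w^2 - 5*sqrt(2)*w/2 - 12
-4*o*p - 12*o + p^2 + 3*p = (-4*o + p)*(p + 3)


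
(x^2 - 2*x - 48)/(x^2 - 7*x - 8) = (x + 6)/(x + 1)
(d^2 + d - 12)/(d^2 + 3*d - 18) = (d + 4)/(d + 6)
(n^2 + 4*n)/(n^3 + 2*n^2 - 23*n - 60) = n/(n^2 - 2*n - 15)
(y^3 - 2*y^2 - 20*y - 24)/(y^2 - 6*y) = y + 4 + 4/y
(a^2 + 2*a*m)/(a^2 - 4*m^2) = a/(a - 2*m)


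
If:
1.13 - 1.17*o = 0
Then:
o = 0.97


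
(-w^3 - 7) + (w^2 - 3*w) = -w^3 + w^2 - 3*w - 7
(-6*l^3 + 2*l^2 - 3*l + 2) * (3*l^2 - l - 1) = -18*l^5 + 12*l^4 - 5*l^3 + 7*l^2 + l - 2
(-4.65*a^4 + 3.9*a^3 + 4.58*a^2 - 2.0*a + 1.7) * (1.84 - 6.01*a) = 27.9465*a^5 - 31.995*a^4 - 20.3498*a^3 + 20.4472*a^2 - 13.897*a + 3.128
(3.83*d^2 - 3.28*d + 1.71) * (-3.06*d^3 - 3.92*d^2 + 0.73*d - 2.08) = -11.7198*d^5 - 4.9768*d^4 + 10.4209*d^3 - 17.064*d^2 + 8.0707*d - 3.5568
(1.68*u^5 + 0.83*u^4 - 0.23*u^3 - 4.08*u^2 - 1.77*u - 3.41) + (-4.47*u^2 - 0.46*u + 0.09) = 1.68*u^5 + 0.83*u^4 - 0.23*u^3 - 8.55*u^2 - 2.23*u - 3.32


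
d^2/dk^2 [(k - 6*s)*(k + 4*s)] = 2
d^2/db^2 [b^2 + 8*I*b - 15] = 2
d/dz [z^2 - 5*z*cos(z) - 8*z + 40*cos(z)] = 5*z*sin(z) + 2*z - 40*sin(z) - 5*cos(z) - 8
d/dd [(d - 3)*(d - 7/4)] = 2*d - 19/4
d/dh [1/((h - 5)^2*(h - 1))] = ((1 - h)*(h - 5) - 2*(h - 1)^2)/((h - 5)^3*(h - 1)^3)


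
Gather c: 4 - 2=2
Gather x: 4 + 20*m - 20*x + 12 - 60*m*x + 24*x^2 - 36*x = 20*m + 24*x^2 + x*(-60*m - 56) + 16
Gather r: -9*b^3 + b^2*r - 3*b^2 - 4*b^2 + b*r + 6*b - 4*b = -9*b^3 - 7*b^2 + 2*b + r*(b^2 + b)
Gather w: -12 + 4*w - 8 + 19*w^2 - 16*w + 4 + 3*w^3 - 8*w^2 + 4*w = 3*w^3 + 11*w^2 - 8*w - 16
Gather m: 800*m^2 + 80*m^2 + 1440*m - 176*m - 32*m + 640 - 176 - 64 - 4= 880*m^2 + 1232*m + 396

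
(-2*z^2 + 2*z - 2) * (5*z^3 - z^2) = -10*z^5 + 12*z^4 - 12*z^3 + 2*z^2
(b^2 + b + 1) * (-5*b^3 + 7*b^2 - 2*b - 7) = -5*b^5 + 2*b^4 - 2*b^2 - 9*b - 7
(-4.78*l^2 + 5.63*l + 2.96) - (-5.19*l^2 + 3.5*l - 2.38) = 0.41*l^2 + 2.13*l + 5.34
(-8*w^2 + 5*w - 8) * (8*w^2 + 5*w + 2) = -64*w^4 - 55*w^2 - 30*w - 16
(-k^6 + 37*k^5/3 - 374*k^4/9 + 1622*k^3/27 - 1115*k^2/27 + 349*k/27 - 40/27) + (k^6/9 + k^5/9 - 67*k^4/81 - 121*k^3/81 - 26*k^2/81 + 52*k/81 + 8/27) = -8*k^6/9 + 112*k^5/9 - 3433*k^4/81 + 4745*k^3/81 - 3371*k^2/81 + 1099*k/81 - 32/27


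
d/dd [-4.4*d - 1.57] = -4.40000000000000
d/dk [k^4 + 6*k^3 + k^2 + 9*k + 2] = 4*k^3 + 18*k^2 + 2*k + 9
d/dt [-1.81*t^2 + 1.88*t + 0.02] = 1.88 - 3.62*t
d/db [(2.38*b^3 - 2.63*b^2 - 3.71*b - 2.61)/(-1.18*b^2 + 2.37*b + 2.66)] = (-2.8084*b^4 + 11.2812*b^3 + 8.3815*b^2 - 20.1512*b - 3.6829)/(1.3924*b^4 - 5.5932*b^3 - 0.660699999999999*b^2 + 12.6084*b + 7.0756)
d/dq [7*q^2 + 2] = 14*q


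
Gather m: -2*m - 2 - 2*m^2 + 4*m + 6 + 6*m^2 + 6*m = 4*m^2 + 8*m + 4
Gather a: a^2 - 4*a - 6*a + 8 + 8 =a^2 - 10*a + 16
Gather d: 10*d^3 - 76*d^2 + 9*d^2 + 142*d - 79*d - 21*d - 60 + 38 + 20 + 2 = 10*d^3 - 67*d^2 + 42*d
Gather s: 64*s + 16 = 64*s + 16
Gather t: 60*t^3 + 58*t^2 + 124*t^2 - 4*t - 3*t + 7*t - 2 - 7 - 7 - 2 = 60*t^3 + 182*t^2 - 18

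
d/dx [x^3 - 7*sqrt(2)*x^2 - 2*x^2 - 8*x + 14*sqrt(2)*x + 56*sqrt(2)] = 3*x^2 - 14*sqrt(2)*x - 4*x - 8 + 14*sqrt(2)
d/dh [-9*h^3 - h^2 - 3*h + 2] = -27*h^2 - 2*h - 3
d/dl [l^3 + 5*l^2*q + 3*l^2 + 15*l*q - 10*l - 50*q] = 3*l^2 + 10*l*q + 6*l + 15*q - 10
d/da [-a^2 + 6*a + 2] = 6 - 2*a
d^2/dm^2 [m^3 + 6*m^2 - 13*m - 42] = 6*m + 12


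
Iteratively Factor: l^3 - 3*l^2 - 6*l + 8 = (l + 2)*(l^2 - 5*l + 4) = (l - 4)*(l + 2)*(l - 1)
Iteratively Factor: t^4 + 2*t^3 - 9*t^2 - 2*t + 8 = (t + 4)*(t^3 - 2*t^2 - t + 2) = (t + 1)*(t + 4)*(t^2 - 3*t + 2) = (t - 2)*(t + 1)*(t + 4)*(t - 1)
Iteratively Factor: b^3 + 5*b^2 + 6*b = (b)*(b^2 + 5*b + 6) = b*(b + 2)*(b + 3)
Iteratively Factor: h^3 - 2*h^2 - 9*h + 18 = (h - 2)*(h^2 - 9) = (h - 3)*(h - 2)*(h + 3)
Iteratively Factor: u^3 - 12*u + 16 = (u - 2)*(u^2 + 2*u - 8) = (u - 2)^2*(u + 4)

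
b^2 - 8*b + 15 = (b - 5)*(b - 3)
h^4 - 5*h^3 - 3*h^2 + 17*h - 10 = (h - 5)*(h - 1)^2*(h + 2)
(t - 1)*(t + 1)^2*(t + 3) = t^4 + 4*t^3 + 2*t^2 - 4*t - 3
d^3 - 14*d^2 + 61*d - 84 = (d - 7)*(d - 4)*(d - 3)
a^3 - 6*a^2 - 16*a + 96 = (a - 6)*(a - 4)*(a + 4)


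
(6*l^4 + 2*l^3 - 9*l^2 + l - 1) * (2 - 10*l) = -60*l^5 - 8*l^4 + 94*l^3 - 28*l^2 + 12*l - 2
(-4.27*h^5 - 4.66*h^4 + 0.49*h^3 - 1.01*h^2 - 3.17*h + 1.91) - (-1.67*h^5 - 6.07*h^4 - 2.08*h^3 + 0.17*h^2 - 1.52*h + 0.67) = -2.6*h^5 + 1.41*h^4 + 2.57*h^3 - 1.18*h^2 - 1.65*h + 1.24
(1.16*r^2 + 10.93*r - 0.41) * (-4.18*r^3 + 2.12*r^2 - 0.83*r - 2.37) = -4.8488*r^5 - 43.2282*r^4 + 23.9226*r^3 - 12.6903*r^2 - 25.5638*r + 0.9717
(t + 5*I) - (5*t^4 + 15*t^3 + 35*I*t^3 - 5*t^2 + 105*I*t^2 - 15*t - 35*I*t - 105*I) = -5*t^4 - 15*t^3 - 35*I*t^3 + 5*t^2 - 105*I*t^2 + 16*t + 35*I*t + 110*I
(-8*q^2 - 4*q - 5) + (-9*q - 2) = -8*q^2 - 13*q - 7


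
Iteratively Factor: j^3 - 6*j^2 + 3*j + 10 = (j + 1)*(j^2 - 7*j + 10) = (j - 2)*(j + 1)*(j - 5)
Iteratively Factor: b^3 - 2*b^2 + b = (b)*(b^2 - 2*b + 1) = b*(b - 1)*(b - 1)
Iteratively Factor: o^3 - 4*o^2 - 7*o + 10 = (o - 5)*(o^2 + o - 2) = (o - 5)*(o + 2)*(o - 1)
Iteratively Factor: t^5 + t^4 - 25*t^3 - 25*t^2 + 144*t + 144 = (t - 4)*(t^4 + 5*t^3 - 5*t^2 - 45*t - 36) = (t - 4)*(t + 3)*(t^3 + 2*t^2 - 11*t - 12) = (t - 4)*(t - 3)*(t + 3)*(t^2 + 5*t + 4) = (t - 4)*(t - 3)*(t + 1)*(t + 3)*(t + 4)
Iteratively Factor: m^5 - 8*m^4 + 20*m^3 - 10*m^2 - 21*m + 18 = (m - 1)*(m^4 - 7*m^3 + 13*m^2 + 3*m - 18) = (m - 1)*(m + 1)*(m^3 - 8*m^2 + 21*m - 18) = (m - 2)*(m - 1)*(m + 1)*(m^2 - 6*m + 9) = (m - 3)*(m - 2)*(m - 1)*(m + 1)*(m - 3)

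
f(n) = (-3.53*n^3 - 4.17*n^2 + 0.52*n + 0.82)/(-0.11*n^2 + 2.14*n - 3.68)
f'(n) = (0.22*n - 2.14)*(-3.53*n^3 - 4.17*n^2 + 0.52*n + 0.82)/(-0.11*n^2 + 2.14*n - 3.68)^2 + (-10.59*n^2 - 8.34*n + 0.52)/(-0.11*n^2 + 2.14*n - 3.68)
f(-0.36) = -0.06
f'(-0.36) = -0.51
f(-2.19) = -1.88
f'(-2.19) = 3.04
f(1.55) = 34.34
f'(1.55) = 158.81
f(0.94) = 3.01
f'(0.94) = 12.74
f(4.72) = -116.07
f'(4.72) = -37.00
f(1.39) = 17.42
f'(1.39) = 69.17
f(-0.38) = -0.05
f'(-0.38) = -0.50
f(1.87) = 570.69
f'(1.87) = 16522.76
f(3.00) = -74.55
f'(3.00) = -5.42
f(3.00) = -74.55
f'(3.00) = -5.42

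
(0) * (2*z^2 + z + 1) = 0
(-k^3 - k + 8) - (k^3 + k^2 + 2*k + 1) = -2*k^3 - k^2 - 3*k + 7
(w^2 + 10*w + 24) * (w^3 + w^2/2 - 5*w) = w^5 + 21*w^4/2 + 24*w^3 - 38*w^2 - 120*w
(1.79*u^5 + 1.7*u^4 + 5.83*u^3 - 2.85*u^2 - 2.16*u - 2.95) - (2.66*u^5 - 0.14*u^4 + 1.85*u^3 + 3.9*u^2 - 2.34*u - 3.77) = -0.87*u^5 + 1.84*u^4 + 3.98*u^3 - 6.75*u^2 + 0.18*u + 0.82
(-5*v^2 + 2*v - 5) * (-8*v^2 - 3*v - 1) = 40*v^4 - v^3 + 39*v^2 + 13*v + 5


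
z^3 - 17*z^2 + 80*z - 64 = (z - 8)^2*(z - 1)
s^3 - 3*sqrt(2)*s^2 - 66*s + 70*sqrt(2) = (s - 7*sqrt(2))*(s - sqrt(2))*(s + 5*sqrt(2))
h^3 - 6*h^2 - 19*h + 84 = (h - 7)*(h - 3)*(h + 4)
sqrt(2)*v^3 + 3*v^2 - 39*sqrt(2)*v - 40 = (v - 4*sqrt(2))*(v + 5*sqrt(2))*(sqrt(2)*v + 1)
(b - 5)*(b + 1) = b^2 - 4*b - 5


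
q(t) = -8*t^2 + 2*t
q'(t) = 2 - 16*t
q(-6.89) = -393.56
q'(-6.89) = 112.24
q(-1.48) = -20.48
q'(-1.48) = 25.68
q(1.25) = -10.00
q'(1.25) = -18.00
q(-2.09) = -39.12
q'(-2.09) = 35.44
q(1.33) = -11.49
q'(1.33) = -19.28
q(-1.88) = -32.04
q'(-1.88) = 32.08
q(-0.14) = -0.44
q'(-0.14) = 4.24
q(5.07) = -195.50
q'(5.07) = -79.12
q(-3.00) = -78.00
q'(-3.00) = 50.00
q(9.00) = -630.00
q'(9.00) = -142.00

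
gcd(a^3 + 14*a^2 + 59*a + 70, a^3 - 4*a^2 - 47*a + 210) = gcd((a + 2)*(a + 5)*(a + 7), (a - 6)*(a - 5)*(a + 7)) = a + 7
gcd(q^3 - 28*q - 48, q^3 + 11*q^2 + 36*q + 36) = q + 2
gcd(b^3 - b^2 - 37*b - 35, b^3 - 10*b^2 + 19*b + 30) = b + 1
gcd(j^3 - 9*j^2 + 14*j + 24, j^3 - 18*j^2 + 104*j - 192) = j^2 - 10*j + 24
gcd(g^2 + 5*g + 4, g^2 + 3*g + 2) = g + 1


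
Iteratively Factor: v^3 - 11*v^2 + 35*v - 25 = (v - 5)*(v^2 - 6*v + 5) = (v - 5)^2*(v - 1)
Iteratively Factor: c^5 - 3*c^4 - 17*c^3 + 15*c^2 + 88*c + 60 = (c - 3)*(c^4 - 17*c^2 - 36*c - 20) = (c - 3)*(c + 2)*(c^3 - 2*c^2 - 13*c - 10) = (c - 3)*(c + 2)^2*(c^2 - 4*c - 5) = (c - 5)*(c - 3)*(c + 2)^2*(c + 1)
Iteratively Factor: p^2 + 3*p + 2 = (p + 2)*(p + 1)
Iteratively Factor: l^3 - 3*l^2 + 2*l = (l - 1)*(l^2 - 2*l) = (l - 2)*(l - 1)*(l)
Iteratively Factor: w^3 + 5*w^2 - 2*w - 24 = (w + 3)*(w^2 + 2*w - 8) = (w - 2)*(w + 3)*(w + 4)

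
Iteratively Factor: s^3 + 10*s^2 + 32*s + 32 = (s + 4)*(s^2 + 6*s + 8) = (s + 2)*(s + 4)*(s + 4)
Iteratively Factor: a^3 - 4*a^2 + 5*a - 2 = (a - 1)*(a^2 - 3*a + 2) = (a - 1)^2*(a - 2)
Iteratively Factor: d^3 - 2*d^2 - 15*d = (d - 5)*(d^2 + 3*d) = (d - 5)*(d + 3)*(d)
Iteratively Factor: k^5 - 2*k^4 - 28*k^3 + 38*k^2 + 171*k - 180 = (k + 4)*(k^4 - 6*k^3 - 4*k^2 + 54*k - 45) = (k - 3)*(k + 4)*(k^3 - 3*k^2 - 13*k + 15) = (k - 5)*(k - 3)*(k + 4)*(k^2 + 2*k - 3) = (k - 5)*(k - 3)*(k + 3)*(k + 4)*(k - 1)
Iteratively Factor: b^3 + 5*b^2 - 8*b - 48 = (b + 4)*(b^2 + b - 12) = (b - 3)*(b + 4)*(b + 4)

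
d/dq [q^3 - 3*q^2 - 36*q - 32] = 3*q^2 - 6*q - 36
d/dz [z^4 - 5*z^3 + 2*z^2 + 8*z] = 4*z^3 - 15*z^2 + 4*z + 8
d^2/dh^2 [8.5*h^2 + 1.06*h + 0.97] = 17.0000000000000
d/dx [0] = 0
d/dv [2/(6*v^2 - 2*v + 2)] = (1 - 6*v)/(3*v^2 - v + 1)^2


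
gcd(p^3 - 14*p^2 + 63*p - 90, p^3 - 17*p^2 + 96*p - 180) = p^2 - 11*p + 30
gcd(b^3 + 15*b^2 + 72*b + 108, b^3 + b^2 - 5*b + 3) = b + 3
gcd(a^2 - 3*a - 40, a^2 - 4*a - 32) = a - 8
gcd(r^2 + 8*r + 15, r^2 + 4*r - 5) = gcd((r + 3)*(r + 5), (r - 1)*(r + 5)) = r + 5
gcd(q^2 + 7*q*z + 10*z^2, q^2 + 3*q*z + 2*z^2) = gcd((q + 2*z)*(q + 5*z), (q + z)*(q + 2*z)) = q + 2*z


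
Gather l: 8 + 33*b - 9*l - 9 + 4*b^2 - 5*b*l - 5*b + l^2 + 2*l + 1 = 4*b^2 + 28*b + l^2 + l*(-5*b - 7)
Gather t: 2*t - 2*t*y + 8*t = t*(10 - 2*y)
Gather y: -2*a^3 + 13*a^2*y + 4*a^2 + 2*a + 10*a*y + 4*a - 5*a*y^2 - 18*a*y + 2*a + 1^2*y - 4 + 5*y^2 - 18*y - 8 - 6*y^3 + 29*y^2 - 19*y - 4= -2*a^3 + 4*a^2 + 8*a - 6*y^3 + y^2*(34 - 5*a) + y*(13*a^2 - 8*a - 36) - 16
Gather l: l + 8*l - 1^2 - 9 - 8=9*l - 18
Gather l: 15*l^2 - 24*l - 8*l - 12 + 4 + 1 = 15*l^2 - 32*l - 7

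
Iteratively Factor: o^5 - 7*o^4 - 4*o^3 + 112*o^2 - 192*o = (o + 4)*(o^4 - 11*o^3 + 40*o^2 - 48*o) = (o - 4)*(o + 4)*(o^3 - 7*o^2 + 12*o) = (o - 4)*(o - 3)*(o + 4)*(o^2 - 4*o) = (o - 4)^2*(o - 3)*(o + 4)*(o)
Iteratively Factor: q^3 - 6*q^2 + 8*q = (q - 4)*(q^2 - 2*q) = (q - 4)*(q - 2)*(q)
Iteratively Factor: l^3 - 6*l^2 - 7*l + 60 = (l - 4)*(l^2 - 2*l - 15) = (l - 4)*(l + 3)*(l - 5)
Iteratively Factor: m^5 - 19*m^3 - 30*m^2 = (m + 3)*(m^4 - 3*m^3 - 10*m^2) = (m - 5)*(m + 3)*(m^3 + 2*m^2) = m*(m - 5)*(m + 3)*(m^2 + 2*m) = m*(m - 5)*(m + 2)*(m + 3)*(m)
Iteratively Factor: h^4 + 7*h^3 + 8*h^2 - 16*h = (h + 4)*(h^3 + 3*h^2 - 4*h) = (h - 1)*(h + 4)*(h^2 + 4*h) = (h - 1)*(h + 4)^2*(h)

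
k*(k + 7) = k^2 + 7*k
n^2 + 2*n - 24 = (n - 4)*(n + 6)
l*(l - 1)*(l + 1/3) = l^3 - 2*l^2/3 - l/3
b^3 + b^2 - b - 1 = (b - 1)*(b + 1)^2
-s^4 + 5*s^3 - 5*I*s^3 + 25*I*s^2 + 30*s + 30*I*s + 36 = (s - 6)*(s + 6*I)*(I*s + 1)*(I*s + I)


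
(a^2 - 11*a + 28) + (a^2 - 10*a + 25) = 2*a^2 - 21*a + 53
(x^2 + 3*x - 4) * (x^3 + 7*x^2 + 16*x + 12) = x^5 + 10*x^4 + 33*x^3 + 32*x^2 - 28*x - 48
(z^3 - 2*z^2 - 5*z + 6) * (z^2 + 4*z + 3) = z^5 + 2*z^4 - 10*z^3 - 20*z^2 + 9*z + 18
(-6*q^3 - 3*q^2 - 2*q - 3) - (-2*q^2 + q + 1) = -6*q^3 - q^2 - 3*q - 4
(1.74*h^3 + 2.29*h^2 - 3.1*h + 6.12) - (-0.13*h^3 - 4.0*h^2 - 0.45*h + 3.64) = 1.87*h^3 + 6.29*h^2 - 2.65*h + 2.48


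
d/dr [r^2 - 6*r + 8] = 2*r - 6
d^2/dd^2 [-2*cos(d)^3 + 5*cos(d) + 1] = (1 - 18*sin(d)^2)*cos(d)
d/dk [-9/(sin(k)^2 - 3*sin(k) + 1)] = 9*(2*sin(k) - 3)*cos(k)/(sin(k)^2 - 3*sin(k) + 1)^2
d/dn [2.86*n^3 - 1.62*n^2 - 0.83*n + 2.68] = 8.58*n^2 - 3.24*n - 0.83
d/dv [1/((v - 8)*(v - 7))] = (15 - 2*v)/(v^4 - 30*v^3 + 337*v^2 - 1680*v + 3136)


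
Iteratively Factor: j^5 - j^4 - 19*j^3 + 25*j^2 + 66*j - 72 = (j - 3)*(j^4 + 2*j^3 - 13*j^2 - 14*j + 24) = (j - 3)*(j + 2)*(j^3 - 13*j + 12) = (j - 3)*(j - 1)*(j + 2)*(j^2 + j - 12) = (j - 3)^2*(j - 1)*(j + 2)*(j + 4)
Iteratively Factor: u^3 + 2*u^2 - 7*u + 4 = (u + 4)*(u^2 - 2*u + 1) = (u - 1)*(u + 4)*(u - 1)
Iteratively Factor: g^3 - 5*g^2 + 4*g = (g - 4)*(g^2 - g) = (g - 4)*(g - 1)*(g)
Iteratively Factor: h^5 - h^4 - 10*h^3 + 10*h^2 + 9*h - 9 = (h + 3)*(h^4 - 4*h^3 + 2*h^2 + 4*h - 3) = (h + 1)*(h + 3)*(h^3 - 5*h^2 + 7*h - 3) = (h - 1)*(h + 1)*(h + 3)*(h^2 - 4*h + 3) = (h - 3)*(h - 1)*(h + 1)*(h + 3)*(h - 1)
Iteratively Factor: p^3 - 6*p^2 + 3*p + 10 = (p - 5)*(p^2 - p - 2) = (p - 5)*(p + 1)*(p - 2)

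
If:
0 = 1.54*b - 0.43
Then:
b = 0.28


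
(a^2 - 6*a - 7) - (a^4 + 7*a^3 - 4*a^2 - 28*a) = -a^4 - 7*a^3 + 5*a^2 + 22*a - 7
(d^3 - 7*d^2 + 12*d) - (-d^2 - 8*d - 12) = d^3 - 6*d^2 + 20*d + 12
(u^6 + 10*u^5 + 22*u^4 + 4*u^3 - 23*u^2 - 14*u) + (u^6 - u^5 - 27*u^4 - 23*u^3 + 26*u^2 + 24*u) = 2*u^6 + 9*u^5 - 5*u^4 - 19*u^3 + 3*u^2 + 10*u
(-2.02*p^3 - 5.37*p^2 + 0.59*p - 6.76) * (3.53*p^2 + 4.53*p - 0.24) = -7.1306*p^5 - 28.1067*p^4 - 21.7586*p^3 - 19.9013*p^2 - 30.7644*p + 1.6224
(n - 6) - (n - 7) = 1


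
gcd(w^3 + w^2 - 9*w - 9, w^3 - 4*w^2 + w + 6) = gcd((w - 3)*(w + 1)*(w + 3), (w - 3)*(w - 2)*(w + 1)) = w^2 - 2*w - 3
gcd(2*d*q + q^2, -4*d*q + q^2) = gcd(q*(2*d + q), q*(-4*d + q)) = q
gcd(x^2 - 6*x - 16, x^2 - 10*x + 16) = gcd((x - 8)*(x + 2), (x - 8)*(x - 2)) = x - 8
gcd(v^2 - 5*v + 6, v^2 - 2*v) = v - 2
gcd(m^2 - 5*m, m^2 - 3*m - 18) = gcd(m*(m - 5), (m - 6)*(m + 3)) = 1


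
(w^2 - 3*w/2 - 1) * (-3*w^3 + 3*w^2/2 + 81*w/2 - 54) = -3*w^5 + 6*w^4 + 165*w^3/4 - 465*w^2/4 + 81*w/2 + 54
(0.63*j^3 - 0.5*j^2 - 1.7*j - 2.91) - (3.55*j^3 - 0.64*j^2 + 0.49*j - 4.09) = -2.92*j^3 + 0.14*j^2 - 2.19*j + 1.18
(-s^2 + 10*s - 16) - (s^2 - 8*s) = -2*s^2 + 18*s - 16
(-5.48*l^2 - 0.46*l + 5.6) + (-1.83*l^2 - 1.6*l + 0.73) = -7.31*l^2 - 2.06*l + 6.33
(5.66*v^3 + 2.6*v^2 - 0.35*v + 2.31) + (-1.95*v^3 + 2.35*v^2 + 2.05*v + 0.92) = 3.71*v^3 + 4.95*v^2 + 1.7*v + 3.23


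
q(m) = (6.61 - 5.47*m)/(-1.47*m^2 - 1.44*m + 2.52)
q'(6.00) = -0.05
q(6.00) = 0.44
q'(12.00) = -0.02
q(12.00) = 0.26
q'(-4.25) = -0.72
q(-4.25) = -1.67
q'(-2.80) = -4.92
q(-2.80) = -4.41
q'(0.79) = 28.07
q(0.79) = 4.92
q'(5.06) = -0.06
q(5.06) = 0.50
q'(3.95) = -0.08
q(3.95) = 0.57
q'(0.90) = 6051.94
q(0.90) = 50.66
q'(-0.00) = -0.67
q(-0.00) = 2.62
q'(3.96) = -0.08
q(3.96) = 0.57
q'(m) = (6.61 - 5.47*m)*(2.94*m + 1.44)/(-1.47*m^2 - 1.44*m + 2.52)^2 - 5.47/(-1.47*m^2 - 1.44*m + 2.52) = (-8.0409*m^2 + 19.4334*m - 4.266)/(2.1609*m^4 + 4.2336*m^3 - 5.3352*m^2 - 7.2576*m + 6.3504)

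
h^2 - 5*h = h*(h - 5)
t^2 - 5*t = t*(t - 5)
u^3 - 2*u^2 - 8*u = u*(u - 4)*(u + 2)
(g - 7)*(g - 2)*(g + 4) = g^3 - 5*g^2 - 22*g + 56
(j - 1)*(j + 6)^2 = j^3 + 11*j^2 + 24*j - 36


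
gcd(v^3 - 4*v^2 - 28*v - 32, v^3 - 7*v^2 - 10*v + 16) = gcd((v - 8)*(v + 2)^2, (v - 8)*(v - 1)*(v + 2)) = v^2 - 6*v - 16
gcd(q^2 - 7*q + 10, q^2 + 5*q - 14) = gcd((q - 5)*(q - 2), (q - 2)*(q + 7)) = q - 2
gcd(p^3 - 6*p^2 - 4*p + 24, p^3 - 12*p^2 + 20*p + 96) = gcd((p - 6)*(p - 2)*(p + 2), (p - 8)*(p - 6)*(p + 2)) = p^2 - 4*p - 12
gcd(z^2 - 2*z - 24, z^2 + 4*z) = z + 4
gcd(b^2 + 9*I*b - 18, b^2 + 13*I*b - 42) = b + 6*I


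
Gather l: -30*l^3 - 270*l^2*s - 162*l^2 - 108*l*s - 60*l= -30*l^3 + l^2*(-270*s - 162) + l*(-108*s - 60)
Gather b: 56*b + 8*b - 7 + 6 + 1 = 64*b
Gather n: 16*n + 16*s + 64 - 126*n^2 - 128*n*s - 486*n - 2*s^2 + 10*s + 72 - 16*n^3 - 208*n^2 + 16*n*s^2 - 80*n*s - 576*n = -16*n^3 - 334*n^2 + n*(16*s^2 - 208*s - 1046) - 2*s^2 + 26*s + 136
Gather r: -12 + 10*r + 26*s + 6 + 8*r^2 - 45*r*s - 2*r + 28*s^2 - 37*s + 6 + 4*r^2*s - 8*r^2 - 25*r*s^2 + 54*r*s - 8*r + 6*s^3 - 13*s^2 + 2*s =4*r^2*s + r*(-25*s^2 + 9*s) + 6*s^3 + 15*s^2 - 9*s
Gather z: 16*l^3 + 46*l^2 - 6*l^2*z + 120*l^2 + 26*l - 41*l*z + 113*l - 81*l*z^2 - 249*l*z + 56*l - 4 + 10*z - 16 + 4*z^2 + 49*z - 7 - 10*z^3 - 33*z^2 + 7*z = 16*l^3 + 166*l^2 + 195*l - 10*z^3 + z^2*(-81*l - 29) + z*(-6*l^2 - 290*l + 66) - 27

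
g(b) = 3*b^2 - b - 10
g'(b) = 6*b - 1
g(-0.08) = -9.90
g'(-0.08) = -1.48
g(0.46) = -9.83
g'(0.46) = 1.76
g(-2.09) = 5.19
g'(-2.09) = -13.54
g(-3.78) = 36.65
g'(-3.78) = -23.68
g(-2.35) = 8.92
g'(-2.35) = -15.10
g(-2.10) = 5.33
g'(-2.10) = -13.60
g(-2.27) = 7.73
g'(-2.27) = -14.62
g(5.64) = 79.79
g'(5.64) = 32.84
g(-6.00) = 104.00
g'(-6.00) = -37.00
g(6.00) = 92.00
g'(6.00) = 35.00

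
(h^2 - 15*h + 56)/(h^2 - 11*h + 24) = (h - 7)/(h - 3)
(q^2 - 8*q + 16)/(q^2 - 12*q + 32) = (q - 4)/(q - 8)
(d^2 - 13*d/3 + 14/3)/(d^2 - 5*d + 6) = (d - 7/3)/(d - 3)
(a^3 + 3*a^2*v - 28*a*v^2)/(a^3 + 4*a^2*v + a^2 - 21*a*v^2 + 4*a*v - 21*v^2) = a*(-a + 4*v)/(-a^2 + 3*a*v - a + 3*v)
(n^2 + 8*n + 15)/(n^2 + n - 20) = (n + 3)/(n - 4)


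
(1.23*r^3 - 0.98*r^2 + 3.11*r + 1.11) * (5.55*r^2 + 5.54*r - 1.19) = 6.8265*r^5 + 1.3752*r^4 + 10.3676*r^3 + 24.5561*r^2 + 2.4485*r - 1.3209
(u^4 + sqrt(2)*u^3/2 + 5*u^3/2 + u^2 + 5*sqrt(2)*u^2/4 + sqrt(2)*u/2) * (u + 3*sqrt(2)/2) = u^5 + 5*u^4/2 + 2*sqrt(2)*u^4 + 5*u^3/2 + 5*sqrt(2)*u^3 + 2*sqrt(2)*u^2 + 15*u^2/4 + 3*u/2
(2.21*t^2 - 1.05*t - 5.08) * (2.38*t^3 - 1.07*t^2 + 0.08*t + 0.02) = 5.2598*t^5 - 4.8637*t^4 - 10.7901*t^3 + 5.3958*t^2 - 0.4274*t - 0.1016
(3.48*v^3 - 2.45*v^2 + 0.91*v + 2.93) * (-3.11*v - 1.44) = -10.8228*v^4 + 2.6083*v^3 + 0.6979*v^2 - 10.4227*v - 4.2192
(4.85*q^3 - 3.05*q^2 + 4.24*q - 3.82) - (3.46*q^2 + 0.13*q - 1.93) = 4.85*q^3 - 6.51*q^2 + 4.11*q - 1.89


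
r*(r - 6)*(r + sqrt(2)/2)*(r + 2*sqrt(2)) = r^4 - 6*r^3 + 5*sqrt(2)*r^3/2 - 15*sqrt(2)*r^2 + 2*r^2 - 12*r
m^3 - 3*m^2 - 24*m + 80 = (m - 4)^2*(m + 5)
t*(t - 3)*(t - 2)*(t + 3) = t^4 - 2*t^3 - 9*t^2 + 18*t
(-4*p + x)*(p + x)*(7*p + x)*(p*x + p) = -28*p^4*x - 28*p^4 - 25*p^3*x^2 - 25*p^3*x + 4*p^2*x^3 + 4*p^2*x^2 + p*x^4 + p*x^3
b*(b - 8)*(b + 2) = b^3 - 6*b^2 - 16*b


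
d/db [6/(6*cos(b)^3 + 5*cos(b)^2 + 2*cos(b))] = 12*(9*sin(b) + sin(b)/cos(b)^2 + 5*tan(b))/(-6*sin(b)^2 + 5*cos(b) + 8)^2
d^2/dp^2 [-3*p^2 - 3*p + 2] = -6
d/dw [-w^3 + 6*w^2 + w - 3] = -3*w^2 + 12*w + 1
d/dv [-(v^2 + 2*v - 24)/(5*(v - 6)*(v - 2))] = 2*(5*v^2 - 36*v + 84)/(5*(v^4 - 16*v^3 + 88*v^2 - 192*v + 144))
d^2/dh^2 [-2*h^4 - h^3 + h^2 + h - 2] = -24*h^2 - 6*h + 2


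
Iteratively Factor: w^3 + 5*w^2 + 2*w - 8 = (w + 4)*(w^2 + w - 2) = (w - 1)*(w + 4)*(w + 2)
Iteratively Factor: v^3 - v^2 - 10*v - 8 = (v + 2)*(v^2 - 3*v - 4) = (v - 4)*(v + 2)*(v + 1)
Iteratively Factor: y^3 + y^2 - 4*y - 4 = (y - 2)*(y^2 + 3*y + 2) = (y - 2)*(y + 2)*(y + 1)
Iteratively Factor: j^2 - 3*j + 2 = (j - 2)*(j - 1)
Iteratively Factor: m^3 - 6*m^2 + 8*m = (m)*(m^2 - 6*m + 8) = m*(m - 2)*(m - 4)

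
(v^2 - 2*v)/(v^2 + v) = (v - 2)/(v + 1)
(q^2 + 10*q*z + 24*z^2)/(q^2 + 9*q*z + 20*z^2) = (q + 6*z)/(q + 5*z)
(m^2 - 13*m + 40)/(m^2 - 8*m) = (m - 5)/m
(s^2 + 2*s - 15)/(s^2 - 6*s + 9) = (s + 5)/(s - 3)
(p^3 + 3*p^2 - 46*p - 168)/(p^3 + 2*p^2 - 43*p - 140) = (p + 6)/(p + 5)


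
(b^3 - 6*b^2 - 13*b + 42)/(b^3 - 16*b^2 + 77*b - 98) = (b + 3)/(b - 7)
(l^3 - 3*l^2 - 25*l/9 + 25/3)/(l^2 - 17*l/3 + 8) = (9*l^2 - 25)/(3*(3*l - 8))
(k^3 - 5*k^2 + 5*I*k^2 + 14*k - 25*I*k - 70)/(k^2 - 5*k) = k + 5*I + 14/k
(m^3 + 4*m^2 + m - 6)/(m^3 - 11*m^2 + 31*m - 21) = (m^2 + 5*m + 6)/(m^2 - 10*m + 21)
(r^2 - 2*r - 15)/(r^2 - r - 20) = (r + 3)/(r + 4)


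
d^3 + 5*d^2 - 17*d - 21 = (d - 3)*(d + 1)*(d + 7)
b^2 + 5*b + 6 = (b + 2)*(b + 3)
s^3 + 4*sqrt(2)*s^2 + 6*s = s*(s + sqrt(2))*(s + 3*sqrt(2))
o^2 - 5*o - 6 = (o - 6)*(o + 1)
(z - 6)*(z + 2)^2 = z^3 - 2*z^2 - 20*z - 24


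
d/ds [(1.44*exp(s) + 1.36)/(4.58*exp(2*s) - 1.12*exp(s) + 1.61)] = (-6.5952*exp(2*s) - 12.4576*exp(s) + 3.8416)*exp(s)/(20.9764*exp(4*s) - 10.2592*exp(3*s) + 16.002*exp(2*s) - 3.6064*exp(s) + 2.5921)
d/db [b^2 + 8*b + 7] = 2*b + 8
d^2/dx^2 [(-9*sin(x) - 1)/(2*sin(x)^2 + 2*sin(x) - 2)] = (9*sin(x)^5 - 5*sin(x)^4 + 39*sin(x)^3 + 8*sin(x)^2 - 50*sin(x) - 22)/(2*(sin(x) - cos(x)^2)^3)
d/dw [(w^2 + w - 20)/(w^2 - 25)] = -1/(w^2 - 10*w + 25)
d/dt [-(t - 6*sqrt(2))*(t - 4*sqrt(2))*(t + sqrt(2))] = -3*t^2 + 18*sqrt(2)*t - 28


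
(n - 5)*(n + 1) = n^2 - 4*n - 5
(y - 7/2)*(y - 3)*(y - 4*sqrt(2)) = y^3 - 13*y^2/2 - 4*sqrt(2)*y^2 + 21*y/2 + 26*sqrt(2)*y - 42*sqrt(2)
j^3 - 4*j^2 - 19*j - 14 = (j - 7)*(j + 1)*(j + 2)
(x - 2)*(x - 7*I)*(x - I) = x^3 - 2*x^2 - 8*I*x^2 - 7*x + 16*I*x + 14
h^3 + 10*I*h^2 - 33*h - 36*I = (h + 3*I)^2*(h + 4*I)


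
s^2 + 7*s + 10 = (s + 2)*(s + 5)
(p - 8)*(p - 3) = p^2 - 11*p + 24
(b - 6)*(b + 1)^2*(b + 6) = b^4 + 2*b^3 - 35*b^2 - 72*b - 36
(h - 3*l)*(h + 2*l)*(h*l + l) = h^3*l - h^2*l^2 + h^2*l - 6*h*l^3 - h*l^2 - 6*l^3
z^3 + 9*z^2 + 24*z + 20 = (z + 2)^2*(z + 5)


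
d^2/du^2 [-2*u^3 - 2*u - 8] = -12*u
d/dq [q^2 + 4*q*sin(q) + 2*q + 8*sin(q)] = 4*q*cos(q) + 2*q + 4*sin(q) + 8*cos(q) + 2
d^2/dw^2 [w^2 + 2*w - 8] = 2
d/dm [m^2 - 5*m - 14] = 2*m - 5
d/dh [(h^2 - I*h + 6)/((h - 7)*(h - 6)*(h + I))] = ((h - 7)*(h - 6)*(h + I)*(2*h - I) + (h - 7)*(h - 6)*(-h^2 + I*h - 6) + (h - 7)*(h + I)*(-h^2 + I*h - 6) + (h - 6)*(h + I)*(-h^2 + I*h - 6))/((h - 7)^2*(h - 6)^2*(h + I)^2)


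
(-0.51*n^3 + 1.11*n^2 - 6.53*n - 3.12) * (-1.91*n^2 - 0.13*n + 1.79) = 0.9741*n^5 - 2.0538*n^4 + 11.4151*n^3 + 8.795*n^2 - 11.2831*n - 5.5848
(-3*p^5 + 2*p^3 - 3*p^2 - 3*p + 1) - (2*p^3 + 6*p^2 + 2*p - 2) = -3*p^5 - 9*p^2 - 5*p + 3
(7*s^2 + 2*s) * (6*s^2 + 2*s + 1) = 42*s^4 + 26*s^3 + 11*s^2 + 2*s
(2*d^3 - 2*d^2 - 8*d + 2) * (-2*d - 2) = -4*d^4 + 20*d^2 + 12*d - 4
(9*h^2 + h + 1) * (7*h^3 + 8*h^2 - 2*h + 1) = 63*h^5 + 79*h^4 - 3*h^3 + 15*h^2 - h + 1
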